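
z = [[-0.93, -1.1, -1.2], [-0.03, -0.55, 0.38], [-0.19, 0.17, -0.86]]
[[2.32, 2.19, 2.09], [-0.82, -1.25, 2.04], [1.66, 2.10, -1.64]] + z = [[1.39, 1.09, 0.89], [-0.85, -1.8, 2.42], [1.47, 2.27, -2.50]]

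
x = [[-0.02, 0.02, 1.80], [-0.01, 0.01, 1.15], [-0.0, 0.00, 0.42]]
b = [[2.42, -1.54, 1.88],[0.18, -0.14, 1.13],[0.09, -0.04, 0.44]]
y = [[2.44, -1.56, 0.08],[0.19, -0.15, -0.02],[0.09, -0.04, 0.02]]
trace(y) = 2.31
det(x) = 0.00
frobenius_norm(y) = 2.91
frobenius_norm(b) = 3.65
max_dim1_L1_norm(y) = 4.08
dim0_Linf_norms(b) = [2.42, 1.54, 1.88]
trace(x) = 0.41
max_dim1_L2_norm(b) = 3.43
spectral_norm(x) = 2.18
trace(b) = 2.72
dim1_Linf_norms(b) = [2.42, 1.13, 0.44]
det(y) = -0.00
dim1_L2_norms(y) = [2.9, 0.24, 0.1]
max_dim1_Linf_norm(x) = 1.8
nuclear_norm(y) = 2.95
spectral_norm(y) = 2.91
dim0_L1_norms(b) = [2.69, 1.72, 3.45]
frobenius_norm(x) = 2.18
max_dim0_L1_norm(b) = 3.45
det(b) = -0.06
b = y + x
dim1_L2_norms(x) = [1.8, 1.15, 0.42]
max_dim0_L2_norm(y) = 2.45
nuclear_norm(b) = 4.42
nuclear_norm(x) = 2.18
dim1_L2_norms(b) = [3.43, 1.15, 0.45]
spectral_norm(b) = 3.55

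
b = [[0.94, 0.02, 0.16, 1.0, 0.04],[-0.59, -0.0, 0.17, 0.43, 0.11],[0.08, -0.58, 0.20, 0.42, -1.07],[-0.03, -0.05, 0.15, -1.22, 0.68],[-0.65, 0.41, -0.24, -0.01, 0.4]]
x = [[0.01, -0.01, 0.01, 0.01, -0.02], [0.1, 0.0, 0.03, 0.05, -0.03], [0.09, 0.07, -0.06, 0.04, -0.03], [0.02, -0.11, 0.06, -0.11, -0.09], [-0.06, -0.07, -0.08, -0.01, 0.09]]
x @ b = [[0.03, -0.01, 0.01, -0.00, -0.01], [0.11, -0.03, 0.04, 0.05, -0.01], [0.06, 0.02, 0.03, 0.05, 0.09], [0.15, -0.07, 0.00, 0.13, -0.19], [-0.08, 0.08, -0.06, -0.11, 0.1]]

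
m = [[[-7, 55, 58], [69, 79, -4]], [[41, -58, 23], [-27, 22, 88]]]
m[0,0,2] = 58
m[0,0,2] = 58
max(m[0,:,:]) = 79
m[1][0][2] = 23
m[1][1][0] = -27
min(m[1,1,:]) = -27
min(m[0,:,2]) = -4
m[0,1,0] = 69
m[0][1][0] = 69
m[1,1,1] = 22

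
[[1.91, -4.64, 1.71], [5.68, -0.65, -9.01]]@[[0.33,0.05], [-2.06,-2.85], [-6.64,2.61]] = [[-1.17, 17.78], [63.04, -21.38]]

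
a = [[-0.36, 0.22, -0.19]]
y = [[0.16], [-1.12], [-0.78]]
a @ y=[[-0.16]]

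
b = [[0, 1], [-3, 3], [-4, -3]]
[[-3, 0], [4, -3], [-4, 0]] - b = [[-3, -1], [7, -6], [0, 3]]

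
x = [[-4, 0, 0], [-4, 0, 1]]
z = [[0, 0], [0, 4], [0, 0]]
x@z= [[0, 0], [0, 0]]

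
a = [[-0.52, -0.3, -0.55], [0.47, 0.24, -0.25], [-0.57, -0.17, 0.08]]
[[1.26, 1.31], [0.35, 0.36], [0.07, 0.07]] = a @ [[-0.5, -0.52], [0.35, 0.36], [-2.0, -2.08]]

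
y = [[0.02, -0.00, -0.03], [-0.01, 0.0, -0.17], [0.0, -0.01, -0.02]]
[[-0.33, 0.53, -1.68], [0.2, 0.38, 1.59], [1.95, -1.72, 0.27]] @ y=[[-0.01, 0.02, -0.05], [0.00, -0.02, -0.1], [0.06, -0.0, 0.23]]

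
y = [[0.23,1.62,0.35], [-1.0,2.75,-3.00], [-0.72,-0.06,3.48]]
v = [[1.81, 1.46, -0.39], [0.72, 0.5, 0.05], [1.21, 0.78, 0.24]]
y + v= [[2.04, 3.08, -0.04], [-0.28, 3.25, -2.95], [0.49, 0.72, 3.72]]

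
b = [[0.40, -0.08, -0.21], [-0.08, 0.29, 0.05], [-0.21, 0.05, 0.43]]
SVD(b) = [[-0.67, -0.07, -0.74], [0.25, 0.92, -0.31], [0.7, -0.39, -0.60]] @ diag([0.6487600809868479, 0.2748425721310406, 0.19639734688211158]) @ [[-0.67,0.25,0.7], [-0.07,0.92,-0.39], [-0.74,-0.31,-0.6]]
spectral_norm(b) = 0.65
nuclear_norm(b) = 1.12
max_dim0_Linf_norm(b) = 0.43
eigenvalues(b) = [0.65, 0.2, 0.27]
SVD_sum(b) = [[0.29, -0.11, -0.3],[-0.11, 0.04, 0.11],[-0.3, 0.11, 0.32]] + [[0.0, -0.02, 0.01], [-0.02, 0.23, -0.1], [0.01, -0.10, 0.04]] + [[0.11, 0.05, 0.09], [0.05, 0.02, 0.04], [0.09, 0.04, 0.07]]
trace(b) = 1.12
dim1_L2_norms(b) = [0.46, 0.3, 0.48]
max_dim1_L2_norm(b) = 0.48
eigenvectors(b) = [[0.67,-0.74,0.07], [-0.25,-0.31,-0.92], [-0.7,-0.6,0.39]]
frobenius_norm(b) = 0.73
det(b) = 0.04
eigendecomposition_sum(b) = [[0.29, -0.11, -0.30], [-0.11, 0.04, 0.11], [-0.30, 0.11, 0.32]] + [[0.11, 0.05, 0.09],[0.05, 0.02, 0.04],[0.09, 0.04, 0.07]] + [[0.0, -0.02, 0.01],[-0.02, 0.23, -0.10],[0.01, -0.1, 0.04]]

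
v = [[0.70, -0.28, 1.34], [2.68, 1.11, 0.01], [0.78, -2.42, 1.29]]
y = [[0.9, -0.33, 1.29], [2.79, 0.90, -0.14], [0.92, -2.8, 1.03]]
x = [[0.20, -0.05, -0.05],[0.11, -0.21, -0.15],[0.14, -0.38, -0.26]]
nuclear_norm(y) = 7.29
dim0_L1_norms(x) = [0.45, 0.64, 0.46]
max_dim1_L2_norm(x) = 0.48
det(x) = -0.00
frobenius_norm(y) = 4.58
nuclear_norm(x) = 0.74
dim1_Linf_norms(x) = [0.2, 0.21, 0.38]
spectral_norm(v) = 3.06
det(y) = -9.67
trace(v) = 3.10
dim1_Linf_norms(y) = [1.29, 2.79, 2.8]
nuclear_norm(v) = 6.89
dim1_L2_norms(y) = [1.61, 2.93, 3.12]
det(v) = -7.87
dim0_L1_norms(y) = [4.61, 4.03, 2.46]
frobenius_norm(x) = 0.60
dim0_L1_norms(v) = [4.16, 3.81, 2.64]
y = x + v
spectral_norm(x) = 0.57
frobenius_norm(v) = 4.35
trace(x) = -0.27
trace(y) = 2.83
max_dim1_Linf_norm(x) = 0.38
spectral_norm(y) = 3.33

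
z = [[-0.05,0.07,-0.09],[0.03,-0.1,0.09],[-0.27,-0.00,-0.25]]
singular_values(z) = [0.39, 0.13, 0.0]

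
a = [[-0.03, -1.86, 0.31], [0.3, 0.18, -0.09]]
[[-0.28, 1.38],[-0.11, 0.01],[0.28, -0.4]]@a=[[0.42, 0.77, -0.21], [0.01, 0.21, -0.03], [-0.13, -0.59, 0.12]]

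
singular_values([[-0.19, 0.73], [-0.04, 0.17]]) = [0.77, 0.0]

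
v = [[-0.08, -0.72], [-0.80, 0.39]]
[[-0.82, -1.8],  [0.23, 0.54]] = v @ [[0.25, 0.52], [1.11, 2.44]]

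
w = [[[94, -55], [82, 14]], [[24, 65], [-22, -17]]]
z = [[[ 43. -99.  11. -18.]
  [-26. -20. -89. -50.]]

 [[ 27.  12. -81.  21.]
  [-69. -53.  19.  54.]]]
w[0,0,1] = -55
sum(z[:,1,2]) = -70.0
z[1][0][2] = -81.0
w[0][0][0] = 94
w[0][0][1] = -55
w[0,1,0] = 82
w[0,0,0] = 94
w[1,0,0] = 24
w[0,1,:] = [82, 14]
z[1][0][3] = 21.0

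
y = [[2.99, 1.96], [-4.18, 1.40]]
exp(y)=[[-7.31, 2.44],[-5.21, -9.29]]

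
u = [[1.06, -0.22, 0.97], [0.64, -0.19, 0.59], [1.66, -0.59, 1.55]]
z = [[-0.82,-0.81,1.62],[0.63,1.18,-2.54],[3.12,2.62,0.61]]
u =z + [[1.88, 0.59, -0.65],  [0.01, -1.37, 3.13],  [-1.46, -3.21, 0.94]]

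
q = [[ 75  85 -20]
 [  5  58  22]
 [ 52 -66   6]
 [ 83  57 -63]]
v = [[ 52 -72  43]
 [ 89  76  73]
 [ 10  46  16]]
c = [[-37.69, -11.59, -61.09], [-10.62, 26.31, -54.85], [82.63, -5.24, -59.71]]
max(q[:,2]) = 22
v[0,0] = 52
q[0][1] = 85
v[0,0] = 52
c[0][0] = -37.69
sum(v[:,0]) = 151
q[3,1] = 57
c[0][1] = -11.59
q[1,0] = 5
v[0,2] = 43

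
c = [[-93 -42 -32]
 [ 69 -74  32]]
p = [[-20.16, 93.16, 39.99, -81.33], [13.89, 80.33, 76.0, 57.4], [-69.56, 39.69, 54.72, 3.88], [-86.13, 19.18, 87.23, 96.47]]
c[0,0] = -93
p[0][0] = -20.16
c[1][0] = 69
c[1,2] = 32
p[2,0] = -69.56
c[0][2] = -32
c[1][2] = 32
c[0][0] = -93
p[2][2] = 54.72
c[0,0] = -93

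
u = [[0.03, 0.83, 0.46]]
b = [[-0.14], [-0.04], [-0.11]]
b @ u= [[-0.0, -0.12, -0.06], [-0.0, -0.03, -0.02], [-0.0, -0.09, -0.05]]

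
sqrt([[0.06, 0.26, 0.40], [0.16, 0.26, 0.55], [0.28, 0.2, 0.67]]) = [[0.05+0.41j, (0.33-0.42j), 0.35+0.09j], [(0.11+0.16j), 0.35-0.16j, 0.49+0.04j], [0.30-0.21j, (0.14+0.21j), 0.70-0.05j]]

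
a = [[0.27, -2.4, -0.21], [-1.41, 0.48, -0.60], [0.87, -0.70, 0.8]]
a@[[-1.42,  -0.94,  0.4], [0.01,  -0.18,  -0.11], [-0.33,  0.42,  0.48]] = [[-0.34,  0.09,  0.27], [2.2,  0.99,  -0.90], [-1.51,  -0.36,  0.81]]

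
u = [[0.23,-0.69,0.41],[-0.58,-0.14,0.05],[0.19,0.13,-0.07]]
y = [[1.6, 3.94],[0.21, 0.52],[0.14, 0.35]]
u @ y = [[0.28, 0.69], [-0.95, -2.34], [0.32, 0.79]]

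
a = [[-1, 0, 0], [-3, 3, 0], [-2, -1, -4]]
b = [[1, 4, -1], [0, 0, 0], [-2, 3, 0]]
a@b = [[-1, -4, 1], [-3, -12, 3], [6, -20, 2]]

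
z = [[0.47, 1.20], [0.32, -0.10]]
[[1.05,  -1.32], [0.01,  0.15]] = z @[[0.27, 0.1], [0.77, -1.14]]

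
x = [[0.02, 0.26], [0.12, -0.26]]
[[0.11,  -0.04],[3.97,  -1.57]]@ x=[[-0.0,0.04], [-0.11,1.44]]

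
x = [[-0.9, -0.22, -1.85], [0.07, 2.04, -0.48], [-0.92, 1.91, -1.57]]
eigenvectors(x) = [[0.76, -0.8, -0.47], [0.06, 0.2, 0.69], [0.65, 0.56, 0.55]]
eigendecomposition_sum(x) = [[-1.05, 0.69, -1.76], [-0.08, 0.05, -0.13], [-0.89, 0.59, -1.49]] + [[0.3, 0.52, -0.4], [-0.08, -0.13, 0.10], [-0.21, -0.36, 0.28]] + [[-0.15, -1.43, 0.3], [0.22, 2.12, -0.45], [0.18, 1.69, -0.36]]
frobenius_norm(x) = 3.95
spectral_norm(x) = 3.41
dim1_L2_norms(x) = [2.07, 2.1, 2.64]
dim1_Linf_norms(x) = [1.85, 2.04, 1.91]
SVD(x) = [[-0.38, 0.81, -0.44], [-0.51, -0.58, -0.63], [-0.77, -0.01, 0.63]] @ diag([3.4064826370099293, 1.9909633024245292, 0.26294709001753286]) @ [[0.30, -0.72, 0.63], [-0.38, -0.70, -0.61], [-0.87, 0.06, 0.48]]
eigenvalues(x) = [-2.49, 0.45, 1.61]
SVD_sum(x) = [[-0.38, 0.92, -0.81], [-0.52, 1.25, -1.10], [-0.78, 1.88, -1.66]] + [[-0.62, -1.13, -0.98],[0.44, 0.80, 0.7],[0.01, 0.02, 0.01]] + [[0.1, -0.01, -0.06], [0.15, -0.01, -0.08], [-0.15, 0.01, 0.08]]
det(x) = -1.78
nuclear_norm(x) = 5.66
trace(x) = -0.43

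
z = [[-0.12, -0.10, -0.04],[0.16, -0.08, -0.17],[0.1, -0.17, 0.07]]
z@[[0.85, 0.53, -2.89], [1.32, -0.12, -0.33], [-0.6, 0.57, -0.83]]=[[-0.21, -0.07, 0.41],[0.13, -0.00, -0.29],[-0.18, 0.11, -0.29]]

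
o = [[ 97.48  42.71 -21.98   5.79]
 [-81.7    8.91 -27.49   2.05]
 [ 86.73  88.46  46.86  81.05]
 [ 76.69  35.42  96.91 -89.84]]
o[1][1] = 8.91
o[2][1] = 88.46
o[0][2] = -21.98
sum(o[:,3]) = -0.9500000000000028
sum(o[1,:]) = -98.23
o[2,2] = 46.86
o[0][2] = -21.98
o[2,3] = 81.05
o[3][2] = 96.91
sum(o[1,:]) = -98.23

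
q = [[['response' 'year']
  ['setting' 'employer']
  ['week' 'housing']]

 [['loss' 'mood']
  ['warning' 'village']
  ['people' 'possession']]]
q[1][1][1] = 'village'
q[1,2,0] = 'people'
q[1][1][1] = 'village'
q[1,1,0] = 'warning'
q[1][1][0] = 'warning'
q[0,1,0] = 'setting'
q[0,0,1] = 'year'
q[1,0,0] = 'loss'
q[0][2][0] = 'week'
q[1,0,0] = 'loss'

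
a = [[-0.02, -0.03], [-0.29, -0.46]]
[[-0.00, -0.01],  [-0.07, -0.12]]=a @ [[0.08, 0.13], [0.1, 0.17]]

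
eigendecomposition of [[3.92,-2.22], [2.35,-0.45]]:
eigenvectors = [[0.67+0.20j,  0.67-0.20j], [(0.72+0j),  0.72-0.00j]]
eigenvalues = [(1.74+0.67j), (1.74-0.67j)]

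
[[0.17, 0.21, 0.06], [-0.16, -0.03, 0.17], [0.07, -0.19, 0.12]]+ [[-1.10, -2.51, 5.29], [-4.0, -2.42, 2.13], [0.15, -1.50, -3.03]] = [[-0.93, -2.3, 5.35],  [-4.16, -2.45, 2.30],  [0.22, -1.69, -2.91]]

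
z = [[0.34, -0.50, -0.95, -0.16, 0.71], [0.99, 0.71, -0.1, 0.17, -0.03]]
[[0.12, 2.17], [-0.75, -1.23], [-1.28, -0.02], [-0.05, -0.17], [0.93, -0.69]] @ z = [[2.19, 1.48, -0.33, 0.35, 0.02], [-1.47, -0.5, 0.84, -0.09, -0.50], [-0.46, 0.63, 1.22, 0.20, -0.91], [-0.19, -0.1, 0.06, -0.02, -0.03], [-0.37, -0.95, -0.81, -0.27, 0.68]]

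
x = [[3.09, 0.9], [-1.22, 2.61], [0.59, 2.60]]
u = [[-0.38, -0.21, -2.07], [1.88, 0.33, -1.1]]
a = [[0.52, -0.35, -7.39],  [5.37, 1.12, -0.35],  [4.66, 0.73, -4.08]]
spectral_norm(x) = 3.84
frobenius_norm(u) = 3.05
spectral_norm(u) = 2.48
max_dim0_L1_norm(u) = 3.17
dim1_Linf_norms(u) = [2.07, 1.88]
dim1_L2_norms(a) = [7.42, 5.5, 6.24]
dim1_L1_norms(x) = [3.99, 3.83, 3.19]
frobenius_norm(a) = 11.14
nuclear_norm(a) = 15.39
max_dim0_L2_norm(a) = 8.45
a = x @ u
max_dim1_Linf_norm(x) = 3.09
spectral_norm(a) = 9.40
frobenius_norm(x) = 5.08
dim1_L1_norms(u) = [2.66, 3.31]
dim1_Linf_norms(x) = [3.09, 2.61, 2.6]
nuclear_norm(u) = 4.26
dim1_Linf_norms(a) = [7.39, 5.37, 4.66]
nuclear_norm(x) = 7.16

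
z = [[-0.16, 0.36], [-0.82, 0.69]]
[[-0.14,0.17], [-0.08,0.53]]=z @ [[-0.38, -0.40], [-0.57, 0.29]]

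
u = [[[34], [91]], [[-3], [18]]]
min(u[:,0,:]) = -3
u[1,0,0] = -3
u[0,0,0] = 34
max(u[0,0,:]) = 34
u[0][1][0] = 91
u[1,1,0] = 18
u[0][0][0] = 34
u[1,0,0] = -3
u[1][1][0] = 18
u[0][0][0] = 34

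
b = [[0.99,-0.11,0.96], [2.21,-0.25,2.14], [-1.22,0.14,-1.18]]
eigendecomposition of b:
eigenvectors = [[-0.36, -0.45, -0.65], [-0.81, -0.82, -0.43], [0.45, 0.36, 0.63]]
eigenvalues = [-0.45, 0.01, 0.0]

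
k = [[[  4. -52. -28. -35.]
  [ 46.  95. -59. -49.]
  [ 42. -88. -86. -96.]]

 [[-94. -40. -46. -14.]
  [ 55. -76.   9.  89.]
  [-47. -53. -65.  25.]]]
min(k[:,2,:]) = -96.0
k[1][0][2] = -46.0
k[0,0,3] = -35.0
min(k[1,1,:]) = -76.0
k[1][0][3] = -14.0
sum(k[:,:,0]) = 6.0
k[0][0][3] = -35.0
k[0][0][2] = -28.0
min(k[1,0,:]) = -94.0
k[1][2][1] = -53.0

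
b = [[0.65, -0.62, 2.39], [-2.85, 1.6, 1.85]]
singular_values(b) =[3.8, 2.49]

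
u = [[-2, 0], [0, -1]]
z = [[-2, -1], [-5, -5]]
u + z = [[-4, -1], [-5, -6]]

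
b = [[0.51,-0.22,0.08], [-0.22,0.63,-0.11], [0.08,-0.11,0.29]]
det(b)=0.073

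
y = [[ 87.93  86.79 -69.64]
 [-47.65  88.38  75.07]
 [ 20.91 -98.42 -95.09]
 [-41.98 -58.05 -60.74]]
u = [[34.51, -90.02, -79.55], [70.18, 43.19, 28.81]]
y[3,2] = -60.74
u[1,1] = 43.19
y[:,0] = [87.93, -47.65, 20.91, -41.98]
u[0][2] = -79.55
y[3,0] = -41.98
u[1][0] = 70.18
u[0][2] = -79.55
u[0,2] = -79.55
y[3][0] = -41.98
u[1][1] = 43.19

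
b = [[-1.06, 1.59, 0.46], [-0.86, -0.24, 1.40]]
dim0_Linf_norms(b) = [1.06, 1.59, 1.4]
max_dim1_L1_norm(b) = 3.11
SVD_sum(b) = [[-1.14, 1.03, 0.96], [-0.73, 0.65, 0.61]] + [[0.08, 0.56, -0.5], [-0.13, -0.89, 0.79]]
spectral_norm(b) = 2.15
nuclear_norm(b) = 3.57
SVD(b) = [[-0.84, -0.54], [-0.54, 0.84]] @ diag([2.146623933813742, 1.4186281002355814]) @ [[0.63, -0.57, -0.53],  [-0.11, -0.74, 0.66]]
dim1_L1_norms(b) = [3.11, 2.5]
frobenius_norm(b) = 2.57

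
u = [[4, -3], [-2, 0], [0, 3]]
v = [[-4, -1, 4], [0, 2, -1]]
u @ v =[[-16, -10, 19], [8, 2, -8], [0, 6, -3]]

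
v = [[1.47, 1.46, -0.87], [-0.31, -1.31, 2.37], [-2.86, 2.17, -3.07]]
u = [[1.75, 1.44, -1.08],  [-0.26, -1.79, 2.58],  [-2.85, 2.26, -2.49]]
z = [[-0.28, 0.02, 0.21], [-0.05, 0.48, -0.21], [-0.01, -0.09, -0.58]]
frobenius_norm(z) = 0.86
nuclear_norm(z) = 1.41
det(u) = -7.78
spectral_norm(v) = 5.22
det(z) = 0.08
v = u + z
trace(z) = -0.38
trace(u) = -2.53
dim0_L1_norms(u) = [4.86, 5.49, 6.15]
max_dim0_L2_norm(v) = 3.97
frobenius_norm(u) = 5.97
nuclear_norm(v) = 8.54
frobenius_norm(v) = 5.90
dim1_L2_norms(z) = [0.35, 0.53, 0.59]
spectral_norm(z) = 0.66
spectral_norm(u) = 5.13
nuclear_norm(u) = 8.65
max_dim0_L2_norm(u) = 3.74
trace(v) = -2.91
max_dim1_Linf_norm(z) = 0.58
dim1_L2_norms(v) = [2.25, 2.73, 4.72]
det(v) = -9.09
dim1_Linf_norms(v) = [1.47, 2.37, 3.07]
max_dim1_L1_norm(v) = 8.1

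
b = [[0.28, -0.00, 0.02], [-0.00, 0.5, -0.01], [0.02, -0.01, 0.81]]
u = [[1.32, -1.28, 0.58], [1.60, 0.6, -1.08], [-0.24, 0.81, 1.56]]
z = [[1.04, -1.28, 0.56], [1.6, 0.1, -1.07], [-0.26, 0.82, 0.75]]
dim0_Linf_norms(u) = [1.6, 1.28, 1.56]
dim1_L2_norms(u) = [1.93, 2.02, 1.77]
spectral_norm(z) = 2.22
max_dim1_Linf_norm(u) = 1.6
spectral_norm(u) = 2.37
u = z + b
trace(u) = 3.48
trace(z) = 1.89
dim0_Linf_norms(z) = [1.6, 1.28, 1.07]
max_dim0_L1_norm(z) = 2.9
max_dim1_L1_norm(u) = 3.28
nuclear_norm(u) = 5.61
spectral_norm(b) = 0.81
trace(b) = 1.59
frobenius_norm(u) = 3.31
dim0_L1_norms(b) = [0.3, 0.51, 0.84]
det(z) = 2.92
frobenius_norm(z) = 2.84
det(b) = 0.11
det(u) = 6.09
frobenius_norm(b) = 0.99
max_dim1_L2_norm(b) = 0.81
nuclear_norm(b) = 1.59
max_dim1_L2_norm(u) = 2.02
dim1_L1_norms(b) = [0.3, 0.51, 0.84]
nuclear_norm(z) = 4.62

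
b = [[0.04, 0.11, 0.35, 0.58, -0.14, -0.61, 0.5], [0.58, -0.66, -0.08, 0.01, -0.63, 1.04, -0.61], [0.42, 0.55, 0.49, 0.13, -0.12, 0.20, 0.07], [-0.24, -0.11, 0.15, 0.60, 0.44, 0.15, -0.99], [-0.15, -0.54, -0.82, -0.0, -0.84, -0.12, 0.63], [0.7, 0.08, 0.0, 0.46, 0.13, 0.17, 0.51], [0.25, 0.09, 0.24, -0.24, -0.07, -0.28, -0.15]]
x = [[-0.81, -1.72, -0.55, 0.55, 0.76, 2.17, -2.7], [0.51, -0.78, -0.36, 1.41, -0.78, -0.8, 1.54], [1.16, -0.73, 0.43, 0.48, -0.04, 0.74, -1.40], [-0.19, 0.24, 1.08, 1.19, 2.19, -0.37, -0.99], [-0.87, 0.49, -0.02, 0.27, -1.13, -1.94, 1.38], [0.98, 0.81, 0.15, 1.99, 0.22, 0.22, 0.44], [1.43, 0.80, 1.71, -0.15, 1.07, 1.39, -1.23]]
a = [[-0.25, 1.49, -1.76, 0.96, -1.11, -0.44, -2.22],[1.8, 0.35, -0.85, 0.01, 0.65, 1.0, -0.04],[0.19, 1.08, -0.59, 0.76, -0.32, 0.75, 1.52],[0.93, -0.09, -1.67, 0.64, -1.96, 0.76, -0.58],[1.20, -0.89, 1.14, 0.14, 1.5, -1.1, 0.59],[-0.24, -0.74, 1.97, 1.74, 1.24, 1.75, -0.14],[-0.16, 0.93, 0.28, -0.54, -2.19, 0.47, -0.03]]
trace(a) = 3.37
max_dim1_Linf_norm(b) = 1.04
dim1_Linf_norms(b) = [0.61, 1.04, 0.55, 0.99, 0.84, 0.7, 0.28]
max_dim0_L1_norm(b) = 3.46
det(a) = 321.95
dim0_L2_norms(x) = [2.46, 2.39, 2.17, 2.83, 2.91, 3.43, 4.03]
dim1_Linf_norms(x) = [2.7, 1.54, 1.4, 2.19, 1.94, 1.99, 1.71]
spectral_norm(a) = 5.20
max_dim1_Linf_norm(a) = 2.22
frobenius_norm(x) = 7.81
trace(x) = -2.11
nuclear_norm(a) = 18.01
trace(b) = -0.35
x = a @ b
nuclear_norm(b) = 7.10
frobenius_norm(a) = 7.61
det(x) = -71.89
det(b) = -0.23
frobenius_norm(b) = 3.10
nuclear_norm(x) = 17.03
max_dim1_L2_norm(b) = 1.62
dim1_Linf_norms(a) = [2.22, 1.8, 1.52, 1.96, 1.5, 1.97, 2.19]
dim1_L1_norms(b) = [2.33, 3.61, 1.98, 2.68, 3.1, 2.05, 1.32]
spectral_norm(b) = 1.80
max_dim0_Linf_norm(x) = 2.7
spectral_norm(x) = 5.68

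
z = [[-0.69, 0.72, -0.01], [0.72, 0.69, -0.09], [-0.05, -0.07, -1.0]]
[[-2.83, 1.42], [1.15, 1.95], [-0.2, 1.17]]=z @ [[2.81, 0.35], [-1.24, 2.29], [0.15, -1.35]]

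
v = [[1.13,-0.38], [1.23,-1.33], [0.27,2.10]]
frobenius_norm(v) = 3.03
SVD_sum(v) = [[0.26, -0.70], [0.59, -1.57], [-0.65, 1.76]] + [[0.87, 0.32], [0.64, 0.24], [0.92, 0.34]]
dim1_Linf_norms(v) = [1.13, 1.33, 2.1]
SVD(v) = [[-0.29, 0.61], [-0.64, 0.45], [0.71, 0.65]] @ diag([2.6233283161534517, 1.5179422076177669]) @ [[-0.35, 0.94], [0.94, 0.35]]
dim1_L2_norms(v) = [1.19, 1.81, 2.12]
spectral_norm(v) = 2.62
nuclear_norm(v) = 4.14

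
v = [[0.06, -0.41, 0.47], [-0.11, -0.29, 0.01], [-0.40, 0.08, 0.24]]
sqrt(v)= [[0.45+0.05j, (-0.41+0.37j), 0.42-0.05j], [-0.11+0.08j, (0.06+0.57j), (0.02-0.07j)], [(-0.36+0.02j), 0.05+0.17j, (0.62-0.02j)]]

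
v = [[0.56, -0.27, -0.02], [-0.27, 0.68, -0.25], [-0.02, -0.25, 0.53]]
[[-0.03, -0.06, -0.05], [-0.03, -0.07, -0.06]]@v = [[0.0, -0.02, -0.01], [0.0, -0.02, -0.01]]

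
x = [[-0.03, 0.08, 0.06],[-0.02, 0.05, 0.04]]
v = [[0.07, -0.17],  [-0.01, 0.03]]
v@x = [[0.00, -0.00, -0.00], [-0.00, 0.0, 0.00]]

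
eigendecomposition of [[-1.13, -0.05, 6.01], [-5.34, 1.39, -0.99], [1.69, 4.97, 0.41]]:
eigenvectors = [[-0.71+0.00j, (-0.26-0.45j), -0.26+0.45j], [-0.45+0.00j, (0.65+0j), (0.65-0j)], [(0.55+0j), (0.16-0.52j), 0.16+0.52j]]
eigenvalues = [(-5.83+0j), (3.25+4.51j), (3.25-4.51j)]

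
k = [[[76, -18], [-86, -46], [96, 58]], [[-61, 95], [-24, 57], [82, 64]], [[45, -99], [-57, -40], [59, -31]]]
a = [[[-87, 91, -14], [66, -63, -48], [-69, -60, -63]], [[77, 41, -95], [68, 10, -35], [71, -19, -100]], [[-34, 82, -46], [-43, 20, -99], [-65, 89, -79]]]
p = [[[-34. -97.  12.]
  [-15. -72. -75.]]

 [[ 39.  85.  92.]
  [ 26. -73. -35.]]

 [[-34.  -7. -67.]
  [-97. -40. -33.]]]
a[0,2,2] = -63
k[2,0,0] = 45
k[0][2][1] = 58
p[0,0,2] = 12.0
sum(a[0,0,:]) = -10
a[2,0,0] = -34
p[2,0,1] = -7.0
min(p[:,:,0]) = -97.0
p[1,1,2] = -35.0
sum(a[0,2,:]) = -192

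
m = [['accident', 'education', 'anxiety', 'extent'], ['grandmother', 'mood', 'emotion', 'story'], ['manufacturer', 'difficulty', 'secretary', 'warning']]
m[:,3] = ['extent', 'story', 'warning']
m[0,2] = 'anxiety'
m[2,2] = 'secretary'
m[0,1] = 'education'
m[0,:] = ['accident', 'education', 'anxiety', 'extent']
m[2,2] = 'secretary'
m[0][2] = 'anxiety'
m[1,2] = 'emotion'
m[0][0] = 'accident'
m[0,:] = ['accident', 'education', 'anxiety', 'extent']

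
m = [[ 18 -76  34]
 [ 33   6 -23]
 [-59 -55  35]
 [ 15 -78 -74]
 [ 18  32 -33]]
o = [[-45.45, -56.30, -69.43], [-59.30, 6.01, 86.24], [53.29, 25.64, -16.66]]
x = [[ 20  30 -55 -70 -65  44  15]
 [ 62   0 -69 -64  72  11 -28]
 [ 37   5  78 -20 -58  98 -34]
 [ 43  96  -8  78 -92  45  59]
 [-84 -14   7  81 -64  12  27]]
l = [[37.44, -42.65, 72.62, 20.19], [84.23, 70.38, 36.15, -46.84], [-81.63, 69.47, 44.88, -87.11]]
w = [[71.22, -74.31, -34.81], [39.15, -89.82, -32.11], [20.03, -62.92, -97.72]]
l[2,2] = 44.88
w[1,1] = -89.82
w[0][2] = -34.81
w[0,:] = [71.22, -74.31, -34.81]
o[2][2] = -16.66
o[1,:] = [-59.3, 6.01, 86.24]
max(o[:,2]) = 86.24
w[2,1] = -62.92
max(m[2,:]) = 35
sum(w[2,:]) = -140.61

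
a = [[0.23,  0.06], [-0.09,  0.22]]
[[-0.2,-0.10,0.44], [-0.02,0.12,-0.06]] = a@[[-0.77, -0.51, 1.78], [-0.39, 0.35, 0.45]]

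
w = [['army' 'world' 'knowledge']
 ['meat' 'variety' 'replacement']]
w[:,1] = ['world', 'variety']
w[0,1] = 'world'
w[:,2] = ['knowledge', 'replacement']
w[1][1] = 'variety'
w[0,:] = ['army', 'world', 'knowledge']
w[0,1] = 'world'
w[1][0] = 'meat'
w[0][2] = 'knowledge'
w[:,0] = ['army', 'meat']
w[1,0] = 'meat'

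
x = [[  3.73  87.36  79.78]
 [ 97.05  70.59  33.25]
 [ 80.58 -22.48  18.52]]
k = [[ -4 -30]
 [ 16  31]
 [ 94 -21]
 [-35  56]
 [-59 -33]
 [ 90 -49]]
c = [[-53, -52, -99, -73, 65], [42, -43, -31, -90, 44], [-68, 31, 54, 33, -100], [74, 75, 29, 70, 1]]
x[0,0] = 3.73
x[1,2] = 33.25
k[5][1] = -49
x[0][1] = 87.36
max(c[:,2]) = 54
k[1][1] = 31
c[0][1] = -52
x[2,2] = 18.52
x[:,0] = [3.73, 97.05, 80.58]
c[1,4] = 44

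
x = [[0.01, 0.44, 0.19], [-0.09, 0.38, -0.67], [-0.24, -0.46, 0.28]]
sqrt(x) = [[0.50, 0.51, 0.45], [-0.22, 0.59, -0.52], [-0.29, -0.28, 0.52]]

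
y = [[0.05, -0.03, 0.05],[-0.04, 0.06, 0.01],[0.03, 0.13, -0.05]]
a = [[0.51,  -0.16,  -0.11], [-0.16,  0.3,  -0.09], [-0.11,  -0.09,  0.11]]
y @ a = [[0.02, -0.02, 0.00],[-0.03, 0.02, 0.00],[-0.00, 0.04, -0.02]]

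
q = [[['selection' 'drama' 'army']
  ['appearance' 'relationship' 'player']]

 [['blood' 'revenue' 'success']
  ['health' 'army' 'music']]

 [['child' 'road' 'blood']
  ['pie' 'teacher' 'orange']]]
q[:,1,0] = ['appearance', 'health', 'pie']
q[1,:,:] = [['blood', 'revenue', 'success'], ['health', 'army', 'music']]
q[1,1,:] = ['health', 'army', 'music']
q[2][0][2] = 'blood'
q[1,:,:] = [['blood', 'revenue', 'success'], ['health', 'army', 'music']]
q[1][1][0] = 'health'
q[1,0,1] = 'revenue'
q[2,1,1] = 'teacher'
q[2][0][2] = 'blood'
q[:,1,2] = ['player', 'music', 'orange']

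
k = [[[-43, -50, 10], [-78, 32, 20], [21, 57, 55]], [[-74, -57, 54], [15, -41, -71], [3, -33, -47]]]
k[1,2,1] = -33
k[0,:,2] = [10, 20, 55]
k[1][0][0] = -74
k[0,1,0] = -78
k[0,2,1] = 57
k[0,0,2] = 10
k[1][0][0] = -74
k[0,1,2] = 20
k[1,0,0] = -74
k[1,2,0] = 3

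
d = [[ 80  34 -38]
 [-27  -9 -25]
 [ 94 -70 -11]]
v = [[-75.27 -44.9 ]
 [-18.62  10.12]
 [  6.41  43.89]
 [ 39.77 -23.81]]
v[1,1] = 10.12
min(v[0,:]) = -75.27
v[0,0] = -75.27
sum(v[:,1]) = -14.7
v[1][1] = 10.12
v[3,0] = 39.77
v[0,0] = -75.27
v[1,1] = 10.12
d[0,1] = 34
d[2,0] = 94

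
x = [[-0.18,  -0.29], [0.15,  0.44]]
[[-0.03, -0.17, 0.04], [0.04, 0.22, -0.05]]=x@[[0.08, 0.34, -0.09], [0.07, 0.38, -0.09]]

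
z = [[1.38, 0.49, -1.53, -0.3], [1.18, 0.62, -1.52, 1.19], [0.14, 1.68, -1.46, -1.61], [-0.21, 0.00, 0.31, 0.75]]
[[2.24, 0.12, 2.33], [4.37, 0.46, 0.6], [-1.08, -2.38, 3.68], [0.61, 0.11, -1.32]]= z@[[0.55, 0.20, -0.24], [-0.43, -1.45, -0.3], [-1.41, -0.44, -1.61], [1.55, 0.38, -1.16]]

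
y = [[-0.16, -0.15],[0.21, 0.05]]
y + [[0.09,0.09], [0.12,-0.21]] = [[-0.07, -0.06], [0.33, -0.16]]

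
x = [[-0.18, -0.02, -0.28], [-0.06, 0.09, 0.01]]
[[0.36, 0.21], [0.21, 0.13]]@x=[[-0.08, 0.01, -0.1], [-0.05, 0.01, -0.06]]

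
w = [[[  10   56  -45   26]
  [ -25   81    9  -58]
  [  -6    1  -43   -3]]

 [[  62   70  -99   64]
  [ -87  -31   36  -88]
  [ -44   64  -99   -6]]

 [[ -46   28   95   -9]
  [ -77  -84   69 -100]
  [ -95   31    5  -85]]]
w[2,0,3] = -9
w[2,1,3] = -100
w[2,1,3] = -100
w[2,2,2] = 5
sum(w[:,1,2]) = 114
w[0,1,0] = -25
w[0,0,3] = 26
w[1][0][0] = 62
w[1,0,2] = -99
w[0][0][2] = -45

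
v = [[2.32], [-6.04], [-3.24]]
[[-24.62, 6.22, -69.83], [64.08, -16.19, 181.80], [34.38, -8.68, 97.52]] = v @ [[-10.61,2.68,-30.1]]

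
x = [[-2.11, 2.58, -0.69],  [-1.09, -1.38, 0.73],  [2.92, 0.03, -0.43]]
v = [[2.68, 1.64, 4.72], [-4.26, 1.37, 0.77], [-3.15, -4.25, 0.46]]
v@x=[[6.34, 4.79, -2.68], [9.74, -12.86, 3.61], [12.62, -2.25, -1.13]]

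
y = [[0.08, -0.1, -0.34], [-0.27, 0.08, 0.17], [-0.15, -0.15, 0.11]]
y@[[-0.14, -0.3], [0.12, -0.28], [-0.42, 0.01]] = [[0.12, 0.0], [-0.02, 0.06], [-0.04, 0.09]]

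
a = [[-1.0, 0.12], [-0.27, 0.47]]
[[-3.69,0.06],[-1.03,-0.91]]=a @ [[3.68, -0.32], [-0.07, -2.13]]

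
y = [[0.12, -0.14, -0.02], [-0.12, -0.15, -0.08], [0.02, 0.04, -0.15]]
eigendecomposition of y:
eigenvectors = [[(0.94+0j),(0.33+0.02j),0.33-0.02j], [(-0.35+0j),0.74+0.00j,(0.74-0j)], [0.01+0.00j,(-0.25-0.54j),(-0.25+0.54j)]]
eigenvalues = [(0.17+0j), (-0.18+0.05j), (-0.18-0.05j)]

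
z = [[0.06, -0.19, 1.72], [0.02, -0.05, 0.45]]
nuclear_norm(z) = 1.79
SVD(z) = [[-0.97, -0.25], [-0.25, 0.97]] @ diag([1.7898275414913618, 0.004167939417452136]) @ [[-0.04, 0.11, -0.99], [1.00, -0.06, -0.04]]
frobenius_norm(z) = 1.79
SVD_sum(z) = [[0.06, -0.19, 1.72], [0.02, -0.05, 0.45]] + [[-0.00, 0.0, 0.0], [0.0, -0.0, -0.0]]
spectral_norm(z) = 1.79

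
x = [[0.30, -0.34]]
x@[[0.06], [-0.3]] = [[0.12]]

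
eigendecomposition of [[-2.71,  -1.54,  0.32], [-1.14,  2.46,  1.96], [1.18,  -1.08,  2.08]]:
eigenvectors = [[(0.95+0j), 0.19-0.10j, 0.19+0.10j], [0.25+0.00j, (-0.73+0j), -0.73-0.00j], [-0.16+0.00j, (0.1-0.64j), (0.1+0.64j)]]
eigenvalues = [(-3.17+0j), (2.5+1.55j), (2.5-1.55j)]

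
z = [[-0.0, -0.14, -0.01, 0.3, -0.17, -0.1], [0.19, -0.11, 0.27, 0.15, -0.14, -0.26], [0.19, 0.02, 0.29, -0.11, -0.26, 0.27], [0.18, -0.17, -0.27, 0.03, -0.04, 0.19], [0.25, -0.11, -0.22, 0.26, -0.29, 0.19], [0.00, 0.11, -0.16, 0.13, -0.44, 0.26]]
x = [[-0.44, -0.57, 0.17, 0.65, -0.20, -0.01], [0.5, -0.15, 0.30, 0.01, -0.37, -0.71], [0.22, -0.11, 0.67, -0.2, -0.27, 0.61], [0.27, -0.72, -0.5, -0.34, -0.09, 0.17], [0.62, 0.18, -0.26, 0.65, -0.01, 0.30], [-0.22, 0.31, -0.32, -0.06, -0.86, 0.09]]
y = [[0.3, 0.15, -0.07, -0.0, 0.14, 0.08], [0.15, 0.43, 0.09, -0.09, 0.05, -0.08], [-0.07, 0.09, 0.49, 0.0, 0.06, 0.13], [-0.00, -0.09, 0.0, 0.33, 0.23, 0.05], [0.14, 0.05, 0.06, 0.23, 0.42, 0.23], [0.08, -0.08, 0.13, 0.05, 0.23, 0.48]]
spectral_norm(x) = 1.01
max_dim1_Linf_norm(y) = 0.49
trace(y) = 2.45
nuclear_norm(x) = 6.00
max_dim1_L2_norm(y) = 0.56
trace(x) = -0.18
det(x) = -1.00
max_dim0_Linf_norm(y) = 0.49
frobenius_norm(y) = 1.20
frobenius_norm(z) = 1.20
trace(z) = 0.18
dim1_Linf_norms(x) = [0.65, 0.71, 0.67, 0.72, 0.65, 0.86]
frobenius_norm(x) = 2.45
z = y @ x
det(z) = -0.00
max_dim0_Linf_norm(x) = 0.86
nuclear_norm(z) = 2.46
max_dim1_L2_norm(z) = 0.56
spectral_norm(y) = 0.84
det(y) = 0.00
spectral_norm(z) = 0.84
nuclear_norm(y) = 2.45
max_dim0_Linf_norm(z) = 0.44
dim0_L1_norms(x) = [2.27, 2.04, 2.22, 1.91, 1.8, 1.89]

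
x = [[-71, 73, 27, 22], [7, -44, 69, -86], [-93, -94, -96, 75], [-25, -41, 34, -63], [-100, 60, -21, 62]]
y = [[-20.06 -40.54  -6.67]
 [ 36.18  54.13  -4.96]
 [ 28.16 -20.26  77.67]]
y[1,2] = -4.96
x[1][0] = 7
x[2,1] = -94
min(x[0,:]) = -71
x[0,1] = 73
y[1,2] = -4.96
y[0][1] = -40.54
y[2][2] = 77.67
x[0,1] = 73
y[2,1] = -20.26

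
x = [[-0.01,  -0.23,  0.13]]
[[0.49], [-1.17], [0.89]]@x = [[-0.0, -0.11, 0.06],[0.01, 0.27, -0.15],[-0.01, -0.2, 0.12]]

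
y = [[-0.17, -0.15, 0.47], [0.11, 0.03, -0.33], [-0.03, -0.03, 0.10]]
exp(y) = [[0.83, -0.15, 0.48], [0.11, 1.03, -0.33], [-0.03, -0.03, 1.10]]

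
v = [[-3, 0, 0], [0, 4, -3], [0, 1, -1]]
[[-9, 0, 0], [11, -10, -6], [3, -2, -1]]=v@[[3, 0, 0], [2, -4, -3], [-1, -2, -2]]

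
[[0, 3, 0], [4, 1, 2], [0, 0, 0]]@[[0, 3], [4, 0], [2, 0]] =[[12, 0], [8, 12], [0, 0]]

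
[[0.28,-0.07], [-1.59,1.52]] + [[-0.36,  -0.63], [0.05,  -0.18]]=[[-0.08, -0.70], [-1.54, 1.34]]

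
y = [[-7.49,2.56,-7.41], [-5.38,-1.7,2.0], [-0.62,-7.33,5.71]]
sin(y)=[[19.57, -41.35, 18.89], [-19.04, 59.38, -54.66], [-35.02, 64.75, -21.80]]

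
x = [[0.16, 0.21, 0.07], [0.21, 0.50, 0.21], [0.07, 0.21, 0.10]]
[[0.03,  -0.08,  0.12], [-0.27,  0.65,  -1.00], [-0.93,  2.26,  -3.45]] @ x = [[-0.0,-0.01,-0.00], [0.02,0.06,0.02], [0.08,0.21,0.06]]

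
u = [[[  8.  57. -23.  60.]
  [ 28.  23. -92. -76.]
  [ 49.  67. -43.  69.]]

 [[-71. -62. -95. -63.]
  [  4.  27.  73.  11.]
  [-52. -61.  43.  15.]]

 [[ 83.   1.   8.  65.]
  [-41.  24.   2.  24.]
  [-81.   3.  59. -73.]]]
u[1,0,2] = -95.0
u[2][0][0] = 83.0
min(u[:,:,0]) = -81.0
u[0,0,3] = 60.0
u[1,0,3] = -63.0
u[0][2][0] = 49.0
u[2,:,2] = [8.0, 2.0, 59.0]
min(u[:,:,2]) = -95.0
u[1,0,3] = -63.0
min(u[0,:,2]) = -92.0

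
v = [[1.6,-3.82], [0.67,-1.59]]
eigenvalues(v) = [(0.01+0.12j), (0.01-0.12j)]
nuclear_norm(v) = 4.49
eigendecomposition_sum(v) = [[(0.8+0.03j), -1.91+0.08j],[0.34-0.01j, (-0.8+0.09j)]] + [[(0.8-0.03j), (-1.91-0.08j)], [0.34+0.01j, -0.80-0.09j]]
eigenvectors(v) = [[0.92+0.00j, (0.92-0j)], [(0.39-0.03j), 0.39+0.03j]]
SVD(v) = [[-0.92,-0.38], [-0.38,0.92]] @ diag([4.486578676254454, 0.0034324595891977385]) @ [[-0.39, 0.92], [0.92, 0.39]]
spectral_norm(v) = 4.49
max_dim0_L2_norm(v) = 4.14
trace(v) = 0.01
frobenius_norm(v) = 4.49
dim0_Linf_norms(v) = [1.6, 3.82]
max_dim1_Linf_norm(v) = 3.82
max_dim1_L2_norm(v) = 4.14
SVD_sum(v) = [[1.6, -3.82], [0.67, -1.59]] + [[-0.00,-0.0],[0.00,0.0]]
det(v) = 0.02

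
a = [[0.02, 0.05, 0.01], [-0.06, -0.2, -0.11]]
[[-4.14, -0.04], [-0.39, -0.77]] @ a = [[-0.08, -0.2, -0.04], [0.04, 0.13, 0.08]]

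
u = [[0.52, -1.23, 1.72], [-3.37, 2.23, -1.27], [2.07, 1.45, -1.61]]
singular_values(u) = [4.55, 3.27, 0.49]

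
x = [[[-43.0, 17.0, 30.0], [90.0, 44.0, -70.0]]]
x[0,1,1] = 44.0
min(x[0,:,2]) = -70.0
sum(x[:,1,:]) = 64.0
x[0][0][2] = 30.0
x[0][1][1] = 44.0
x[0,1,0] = 90.0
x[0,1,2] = -70.0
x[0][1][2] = -70.0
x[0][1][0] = 90.0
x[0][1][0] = 90.0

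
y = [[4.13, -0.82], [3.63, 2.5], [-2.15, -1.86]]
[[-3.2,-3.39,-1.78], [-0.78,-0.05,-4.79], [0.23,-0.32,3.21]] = y@[[-0.65, -0.64, -0.63], [0.63, 0.91, -1.0]]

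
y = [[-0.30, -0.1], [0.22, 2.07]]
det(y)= -0.599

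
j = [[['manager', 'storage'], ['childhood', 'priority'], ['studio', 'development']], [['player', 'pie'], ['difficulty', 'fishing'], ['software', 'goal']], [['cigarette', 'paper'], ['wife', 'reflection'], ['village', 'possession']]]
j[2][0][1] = 'paper'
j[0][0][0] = 'manager'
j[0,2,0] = 'studio'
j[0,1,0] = 'childhood'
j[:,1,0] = ['childhood', 'difficulty', 'wife']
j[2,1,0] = 'wife'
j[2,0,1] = 'paper'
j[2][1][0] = 'wife'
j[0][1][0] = 'childhood'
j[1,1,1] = 'fishing'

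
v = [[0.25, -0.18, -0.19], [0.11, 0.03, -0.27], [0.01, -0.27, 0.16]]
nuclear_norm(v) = 0.84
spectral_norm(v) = 0.43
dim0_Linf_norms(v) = [0.25, 0.27, 0.27]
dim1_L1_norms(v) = [0.62, 0.41, 0.44]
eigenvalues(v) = [-0.12, 0.17, 0.39]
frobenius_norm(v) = 0.56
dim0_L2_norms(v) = [0.27, 0.33, 0.37]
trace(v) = 0.44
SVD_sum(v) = [[0.19, -0.05, -0.26],[0.16, -0.04, -0.22],[-0.05, 0.01, 0.06]] + [[0.04,-0.14,0.06],[-0.02,0.09,-0.04],[0.08,-0.27,0.11]] + [[0.02, 0.01, 0.01], [-0.03, -0.01, -0.02], [-0.02, -0.01, -0.01]]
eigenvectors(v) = [[0.58, 0.93, -0.21],[0.59, 0.02, -0.63],[0.56, 0.37, 0.75]]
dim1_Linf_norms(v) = [0.25, 0.27, 0.27]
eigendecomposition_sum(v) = [[0.03, -0.08, -0.06], [0.03, -0.08, -0.06], [0.03, -0.08, -0.06]] + [[0.2, -0.14, -0.06], [0.00, -0.0, -0.0], [0.08, -0.05, -0.02]] + [[0.03, 0.04, -0.07], [0.08, 0.12, -0.21], [-0.09, -0.14, 0.24]]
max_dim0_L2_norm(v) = 0.37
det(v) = -0.01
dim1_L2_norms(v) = [0.36, 0.29, 0.31]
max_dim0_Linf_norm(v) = 0.27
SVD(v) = [[-0.75, 0.44, -0.49],[-0.63, -0.28, 0.72],[0.18, 0.86, 0.48]] @ diag([0.4332137928173835, 0.35401120882430803, 0.05001873388570843]) @ [[-0.59, 0.16, 0.79], [0.25, -0.90, 0.36], [-0.77, -0.41, -0.49]]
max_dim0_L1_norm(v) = 0.62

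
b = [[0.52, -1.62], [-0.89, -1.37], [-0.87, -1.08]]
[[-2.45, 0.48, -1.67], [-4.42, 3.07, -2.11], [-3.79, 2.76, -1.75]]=b @ [[1.77,-2.0,0.52], [2.08,-0.94,1.2]]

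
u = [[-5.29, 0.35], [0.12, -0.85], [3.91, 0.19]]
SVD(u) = [[-0.8, 0.22], [0.02, -0.92], [0.59, 0.33]] @ diag([6.581879086566774, 0.9200911312554443]) @ [[1.0, -0.03], [0.03, 1.0]]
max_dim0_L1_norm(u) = 9.32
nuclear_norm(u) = 7.50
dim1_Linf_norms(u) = [5.29, 0.85, 3.91]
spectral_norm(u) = 6.58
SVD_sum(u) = [[-5.30, 0.15], [0.14, -0.00], [3.90, -0.11]] + [[0.01, 0.20],[-0.02, -0.85],[0.01, 0.3]]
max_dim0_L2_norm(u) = 6.58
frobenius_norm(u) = 6.65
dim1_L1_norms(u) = [5.64, 0.97, 4.1]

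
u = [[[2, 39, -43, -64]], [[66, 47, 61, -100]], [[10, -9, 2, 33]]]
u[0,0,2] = -43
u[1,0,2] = 61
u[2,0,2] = 2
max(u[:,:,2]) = 61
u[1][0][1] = 47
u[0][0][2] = -43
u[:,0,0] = [2, 66, 10]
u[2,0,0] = 10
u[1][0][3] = -100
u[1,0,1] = 47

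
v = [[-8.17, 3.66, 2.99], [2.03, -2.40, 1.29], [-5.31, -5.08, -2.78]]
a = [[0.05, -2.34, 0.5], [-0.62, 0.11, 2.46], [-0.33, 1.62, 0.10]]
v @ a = [[-3.66, 24.36, 5.22],[1.16, -2.92, -4.76],[3.80, 7.36, -15.43]]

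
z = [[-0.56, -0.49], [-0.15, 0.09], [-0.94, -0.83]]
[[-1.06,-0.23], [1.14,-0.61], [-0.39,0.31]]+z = [[-1.62, -0.72], [0.99, -0.52], [-1.33, -0.52]]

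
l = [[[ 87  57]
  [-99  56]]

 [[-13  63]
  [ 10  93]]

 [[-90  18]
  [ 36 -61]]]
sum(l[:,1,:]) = 35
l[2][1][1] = -61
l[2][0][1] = 18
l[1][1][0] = 10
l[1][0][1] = 63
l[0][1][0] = -99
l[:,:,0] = [[87, -99], [-13, 10], [-90, 36]]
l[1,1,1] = 93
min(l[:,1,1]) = -61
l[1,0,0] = -13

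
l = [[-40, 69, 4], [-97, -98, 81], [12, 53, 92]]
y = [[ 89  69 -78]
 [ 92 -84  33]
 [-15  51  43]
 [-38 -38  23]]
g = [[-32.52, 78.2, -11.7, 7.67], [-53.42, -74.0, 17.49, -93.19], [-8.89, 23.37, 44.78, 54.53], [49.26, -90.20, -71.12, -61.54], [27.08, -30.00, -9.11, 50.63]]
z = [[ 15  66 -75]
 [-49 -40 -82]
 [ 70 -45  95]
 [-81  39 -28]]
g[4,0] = 27.08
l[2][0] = 12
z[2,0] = 70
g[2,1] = 23.37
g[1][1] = -74.0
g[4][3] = 50.63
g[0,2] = -11.7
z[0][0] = 15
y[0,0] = 89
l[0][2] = 4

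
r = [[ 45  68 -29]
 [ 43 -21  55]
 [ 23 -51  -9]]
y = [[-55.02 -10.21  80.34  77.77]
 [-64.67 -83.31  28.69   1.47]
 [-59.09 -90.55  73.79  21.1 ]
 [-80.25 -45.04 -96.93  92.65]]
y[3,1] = -45.04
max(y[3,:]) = 92.65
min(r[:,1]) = -51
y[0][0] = -55.02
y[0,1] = -10.21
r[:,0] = [45, 43, 23]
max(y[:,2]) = 80.34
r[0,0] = 45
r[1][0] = 43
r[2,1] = -51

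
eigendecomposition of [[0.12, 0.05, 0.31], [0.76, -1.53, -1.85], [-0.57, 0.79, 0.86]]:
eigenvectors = [[0.14+0.28j, (0.14-0.28j), 0.21+0.00j],[(0.78+0j), (0.78-0j), 0.86+0.00j],[(-0.54-0.03j), -0.54+0.03j, -0.46+0.00j]]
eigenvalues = [(-0.1+0.35j), (-0.1-0.35j), (-0.35+0j)]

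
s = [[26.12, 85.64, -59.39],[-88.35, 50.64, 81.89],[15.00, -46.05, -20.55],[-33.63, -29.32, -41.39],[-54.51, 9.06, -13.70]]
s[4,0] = -54.51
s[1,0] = -88.35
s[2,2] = -20.55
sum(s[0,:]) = 52.370000000000005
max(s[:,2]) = 81.89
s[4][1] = 9.06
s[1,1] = 50.64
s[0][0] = 26.12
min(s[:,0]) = -88.35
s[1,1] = 50.64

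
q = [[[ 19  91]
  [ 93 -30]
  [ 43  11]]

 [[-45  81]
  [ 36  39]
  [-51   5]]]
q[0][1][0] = 93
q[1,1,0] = 36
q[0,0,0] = 19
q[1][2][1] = 5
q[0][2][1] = 11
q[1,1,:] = [36, 39]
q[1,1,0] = 36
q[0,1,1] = -30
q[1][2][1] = 5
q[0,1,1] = -30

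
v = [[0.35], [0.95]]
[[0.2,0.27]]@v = [[0.33]]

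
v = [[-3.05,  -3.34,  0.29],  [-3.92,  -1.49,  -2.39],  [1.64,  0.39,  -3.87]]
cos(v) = [[1.01, 0.93, 1.0], [0.5, 0.37, 0.78], [-1.25, -0.96, -0.55]]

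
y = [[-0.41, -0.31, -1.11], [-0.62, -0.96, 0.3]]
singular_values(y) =[1.29, 1.11]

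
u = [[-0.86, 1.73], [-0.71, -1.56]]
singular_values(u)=[2.34, 1.1]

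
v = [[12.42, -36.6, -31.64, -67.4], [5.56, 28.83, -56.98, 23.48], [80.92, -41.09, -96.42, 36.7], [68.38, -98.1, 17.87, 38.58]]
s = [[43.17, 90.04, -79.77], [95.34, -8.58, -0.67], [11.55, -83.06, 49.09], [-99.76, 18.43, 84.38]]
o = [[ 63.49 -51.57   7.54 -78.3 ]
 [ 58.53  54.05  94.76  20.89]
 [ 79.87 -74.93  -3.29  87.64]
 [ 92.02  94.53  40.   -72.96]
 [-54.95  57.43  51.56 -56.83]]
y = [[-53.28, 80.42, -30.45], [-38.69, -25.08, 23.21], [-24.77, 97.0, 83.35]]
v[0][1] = -36.6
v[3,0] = 68.38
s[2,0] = 11.55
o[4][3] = -56.83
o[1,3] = 20.89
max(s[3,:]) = 84.38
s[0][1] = 90.04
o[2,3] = 87.64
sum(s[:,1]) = 16.830000000000005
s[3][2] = 84.38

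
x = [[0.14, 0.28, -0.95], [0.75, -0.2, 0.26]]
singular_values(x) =[1.05, 0.76]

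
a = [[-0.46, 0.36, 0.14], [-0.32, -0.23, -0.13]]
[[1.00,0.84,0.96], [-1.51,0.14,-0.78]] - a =[[1.46, 0.48, 0.82], [-1.19, 0.37, -0.65]]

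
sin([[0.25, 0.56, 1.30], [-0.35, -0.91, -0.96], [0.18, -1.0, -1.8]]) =[[0.23, 0.05, 0.51], [-0.33, -0.46, -0.3], [0.20, -0.14, -0.48]]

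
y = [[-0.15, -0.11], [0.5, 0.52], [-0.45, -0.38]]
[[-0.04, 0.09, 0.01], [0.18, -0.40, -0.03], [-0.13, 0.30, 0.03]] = y@[[-0.08,-0.14,-0.06], [0.43,-0.63,-0.00]]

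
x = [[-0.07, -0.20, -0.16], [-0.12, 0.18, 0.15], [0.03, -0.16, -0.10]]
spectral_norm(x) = 0.40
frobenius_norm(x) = 0.42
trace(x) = 0.01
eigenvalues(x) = [(-0.16+0j), (0.08+0.02j), (0.08-0.02j)]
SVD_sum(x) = [[0.03, -0.19, -0.15], [-0.03, 0.19, 0.15], [0.02, -0.15, -0.12]] + [[-0.10, -0.01, -0.01],  [-0.09, -0.01, -0.01],  [0.01, 0.00, 0.00]] + [[-0.0, 0.00, -0.00],[0.00, -0.0, 0.01],[0.0, -0.01, 0.01]]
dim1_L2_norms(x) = [0.27, 0.26, 0.19]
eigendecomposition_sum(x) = [[(-0.12+0j), -0.10-0.00j, -0.06-0.00j],[-0.03+0.00j, (-0.03-0j), -0.02-0.00j],[-0.02+0.00j, -0.02-0.00j, -0.01-0.00j]] + [[0.02-0.06j, (-0.05+0.11j), (-0.05+0.14j)], [-0.04+0.18j, 0.10-0.32j, (0.08-0.43j)], [0.03-0.17j, -0.07+0.31j, -0.04+0.40j]] + [[(0.02+0.06j), (-0.05-0.11j), -0.05-0.14j], [-0.04-0.18j, 0.10+0.32j, 0.08+0.43j], [0.03+0.17j, -0.07-0.31j, (-0.04-0.4j)]]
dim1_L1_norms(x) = [0.43, 0.45, 0.29]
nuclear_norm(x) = 0.55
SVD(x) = [[0.62, 0.73, -0.29], [-0.62, 0.68, 0.39], [0.48, -0.06, 0.88]] @ diag([0.3968341668781821, 0.13558437149506064, 0.020964784863871898]) @ [[0.11, -0.79, -0.61], [-0.99, -0.10, -0.06], [0.01, -0.61, 0.79]]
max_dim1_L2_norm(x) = 0.27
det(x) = -0.00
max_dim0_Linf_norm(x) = 0.2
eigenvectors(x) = [[-0.95+0.00j, (-0.25-0.03j), -0.25+0.03j],  [(-0.25+0j), (0.71+0j), 0.71-0.00j],  [(-0.2+0j), -0.66+0.06j, -0.66-0.06j]]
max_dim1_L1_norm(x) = 0.45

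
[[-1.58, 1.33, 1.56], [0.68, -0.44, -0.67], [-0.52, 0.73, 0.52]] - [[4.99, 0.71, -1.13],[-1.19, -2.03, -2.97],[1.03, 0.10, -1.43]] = [[-6.57,0.62,2.69], [1.87,1.59,2.30], [-1.55,0.63,1.95]]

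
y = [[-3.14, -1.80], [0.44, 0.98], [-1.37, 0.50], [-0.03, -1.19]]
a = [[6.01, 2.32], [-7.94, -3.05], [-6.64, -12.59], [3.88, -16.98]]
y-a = [[-9.15,  -4.12], [8.38,  4.03], [5.27,  13.09], [-3.91,  15.79]]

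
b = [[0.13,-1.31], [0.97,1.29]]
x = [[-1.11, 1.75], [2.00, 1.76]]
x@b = [[1.55, 3.71], [1.97, -0.35]]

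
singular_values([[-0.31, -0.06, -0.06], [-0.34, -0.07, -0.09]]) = [0.48, 0.02]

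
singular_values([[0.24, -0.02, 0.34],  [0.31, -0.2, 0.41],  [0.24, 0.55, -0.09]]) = [0.7, 0.6, 0.05]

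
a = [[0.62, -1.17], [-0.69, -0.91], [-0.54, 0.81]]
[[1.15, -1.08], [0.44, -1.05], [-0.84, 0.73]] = a @ [[0.39,0.18], [-0.78,1.02]]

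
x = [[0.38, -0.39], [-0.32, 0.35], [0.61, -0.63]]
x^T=[[0.38, -0.32, 0.61], [-0.39, 0.35, -0.63]]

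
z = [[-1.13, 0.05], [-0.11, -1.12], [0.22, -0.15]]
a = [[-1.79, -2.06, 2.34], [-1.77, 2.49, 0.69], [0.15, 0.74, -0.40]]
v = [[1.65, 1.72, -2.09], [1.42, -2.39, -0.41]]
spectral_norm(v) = 3.22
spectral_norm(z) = 1.16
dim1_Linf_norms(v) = [2.09, 2.39]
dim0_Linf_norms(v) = [1.65, 2.39, 2.09]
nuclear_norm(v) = 5.97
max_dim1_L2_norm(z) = 1.13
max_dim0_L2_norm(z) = 1.16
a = z @ v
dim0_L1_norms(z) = [1.46, 1.32]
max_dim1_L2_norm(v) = 3.17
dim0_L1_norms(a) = [3.71, 5.29, 3.43]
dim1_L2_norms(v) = [3.17, 2.81]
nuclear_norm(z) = 2.29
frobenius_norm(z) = 1.62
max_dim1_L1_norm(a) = 6.19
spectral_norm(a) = 3.69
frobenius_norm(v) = 4.24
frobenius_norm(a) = 4.84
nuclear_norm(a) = 6.83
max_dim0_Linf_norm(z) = 1.13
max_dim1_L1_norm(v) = 5.46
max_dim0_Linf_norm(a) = 2.49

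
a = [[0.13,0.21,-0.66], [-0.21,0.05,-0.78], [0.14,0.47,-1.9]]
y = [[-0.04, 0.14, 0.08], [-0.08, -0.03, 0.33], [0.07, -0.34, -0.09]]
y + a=[[0.09,0.35,-0.58],[-0.29,0.02,-0.45],[0.21,0.13,-1.99]]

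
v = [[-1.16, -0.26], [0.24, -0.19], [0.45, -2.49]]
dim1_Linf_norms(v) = [1.16, 0.24, 2.49]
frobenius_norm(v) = 2.81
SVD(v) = [[-0.02, 0.99],  [-0.09, -0.17],  [-1.0, -0.01]] @ diag([2.5412255579739496, 1.2048537934122907]) @ [[-0.18, 0.98], [-0.98, -0.18]]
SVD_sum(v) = [[0.01, -0.05], [0.04, -0.23], [0.44, -2.49]] + [[-1.17, -0.21],[0.20, 0.04],[0.01, 0.0]]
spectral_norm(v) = 2.54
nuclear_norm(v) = 3.75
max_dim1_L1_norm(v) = 2.94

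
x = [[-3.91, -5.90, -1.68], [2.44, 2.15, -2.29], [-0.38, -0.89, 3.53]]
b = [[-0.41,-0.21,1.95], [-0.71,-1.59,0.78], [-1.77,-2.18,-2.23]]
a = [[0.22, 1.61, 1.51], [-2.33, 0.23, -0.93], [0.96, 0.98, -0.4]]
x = a @ b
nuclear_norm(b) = 6.66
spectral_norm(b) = 3.79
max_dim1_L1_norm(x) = 11.49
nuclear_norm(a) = 5.98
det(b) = -4.00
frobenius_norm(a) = 3.65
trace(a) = 0.05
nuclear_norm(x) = 13.09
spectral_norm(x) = 7.81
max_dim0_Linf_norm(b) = 2.23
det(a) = -6.54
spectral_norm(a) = 2.83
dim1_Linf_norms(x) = [5.9, 2.44, 3.53]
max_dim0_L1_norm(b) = 4.96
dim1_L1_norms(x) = [11.49, 6.88, 4.8]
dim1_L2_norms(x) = [7.27, 3.98, 3.66]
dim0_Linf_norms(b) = [1.77, 2.18, 2.23]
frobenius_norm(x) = 9.06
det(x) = 26.25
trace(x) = 1.77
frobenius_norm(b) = 4.53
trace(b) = -4.23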